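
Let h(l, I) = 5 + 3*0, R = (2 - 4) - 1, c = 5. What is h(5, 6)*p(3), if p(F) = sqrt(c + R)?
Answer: 5*sqrt(2) ≈ 7.0711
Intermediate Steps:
R = -3 (R = -2 - 1 = -3)
h(l, I) = 5 (h(l, I) = 5 + 0 = 5)
p(F) = sqrt(2) (p(F) = sqrt(5 - 3) = sqrt(2))
h(5, 6)*p(3) = 5*sqrt(2)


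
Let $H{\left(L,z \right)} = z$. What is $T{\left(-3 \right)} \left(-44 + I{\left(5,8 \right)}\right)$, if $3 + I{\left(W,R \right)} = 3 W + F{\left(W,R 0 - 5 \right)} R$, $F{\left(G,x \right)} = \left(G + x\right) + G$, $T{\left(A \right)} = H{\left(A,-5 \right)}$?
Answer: $-40$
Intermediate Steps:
$T{\left(A \right)} = -5$
$F{\left(G,x \right)} = x + 2 G$
$I{\left(W,R \right)} = -3 + 3 W + R \left(-5 + 2 W\right)$ ($I{\left(W,R \right)} = -3 + \left(3 W + \left(\left(R 0 - 5\right) + 2 W\right) R\right) = -3 + \left(3 W + \left(\left(0 - 5\right) + 2 W\right) R\right) = -3 + \left(3 W + \left(-5 + 2 W\right) R\right) = -3 + \left(3 W + R \left(-5 + 2 W\right)\right) = -3 + 3 W + R \left(-5 + 2 W\right)$)
$T{\left(-3 \right)} \left(-44 + I{\left(5,8 \right)}\right) = - 5 \left(-44 + \left(-3 + 3 \cdot 5 + 8 \left(-5 + 2 \cdot 5\right)\right)\right) = - 5 \left(-44 + \left(-3 + 15 + 8 \left(-5 + 10\right)\right)\right) = - 5 \left(-44 + \left(-3 + 15 + 8 \cdot 5\right)\right) = - 5 \left(-44 + \left(-3 + 15 + 40\right)\right) = - 5 \left(-44 + 52\right) = \left(-5\right) 8 = -40$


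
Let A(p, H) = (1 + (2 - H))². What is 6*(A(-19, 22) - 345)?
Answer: 96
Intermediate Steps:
A(p, H) = (3 - H)²
6*(A(-19, 22) - 345) = 6*((-3 + 22)² - 345) = 6*(19² - 345) = 6*(361 - 345) = 6*16 = 96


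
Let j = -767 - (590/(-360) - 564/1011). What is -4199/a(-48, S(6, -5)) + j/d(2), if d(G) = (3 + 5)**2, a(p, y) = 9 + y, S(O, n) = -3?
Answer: -552662785/776448 ≈ -711.78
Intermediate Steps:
d(G) = 64 (d(G) = 8**2 = 64)
j = -9278593/12132 (j = -767 - (590*(-1/360) - 564*1/1011) = -767 - (-59/36 - 188/337) = -767 - 1*(-26651/12132) = -767 + 26651/12132 = -9278593/12132 ≈ -764.80)
-4199/a(-48, S(6, -5)) + j/d(2) = -4199/(9 - 3) - 9278593/12132/64 = -4199/6 - 9278593/12132*1/64 = -4199*1/6 - 9278593/776448 = -4199/6 - 9278593/776448 = -552662785/776448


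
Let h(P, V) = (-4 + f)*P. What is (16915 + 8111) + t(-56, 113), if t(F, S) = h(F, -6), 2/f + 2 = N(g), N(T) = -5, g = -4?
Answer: 25266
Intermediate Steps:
f = -2/7 (f = 2/(-2 - 5) = 2/(-7) = 2*(-⅐) = -2/7 ≈ -0.28571)
h(P, V) = -30*P/7 (h(P, V) = (-4 - 2/7)*P = -30*P/7)
t(F, S) = -30*F/7
(16915 + 8111) + t(-56, 113) = (16915 + 8111) - 30/7*(-56) = 25026 + 240 = 25266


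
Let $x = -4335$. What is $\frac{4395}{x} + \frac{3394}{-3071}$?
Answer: $- \frac{1880669}{887519} \approx -2.119$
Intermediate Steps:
$\frac{4395}{x} + \frac{3394}{-3071} = \frac{4395}{-4335} + \frac{3394}{-3071} = 4395 \left(- \frac{1}{4335}\right) + 3394 \left(- \frac{1}{3071}\right) = - \frac{293}{289} - \frac{3394}{3071} = - \frac{1880669}{887519}$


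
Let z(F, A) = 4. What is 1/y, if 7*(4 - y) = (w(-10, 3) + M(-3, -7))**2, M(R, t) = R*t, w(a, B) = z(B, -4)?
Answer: -7/597 ≈ -0.011725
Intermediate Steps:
w(a, B) = 4
y = -597/7 (y = 4 - (4 - 3*(-7))**2/7 = 4 - (4 + 21)**2/7 = 4 - 1/7*25**2 = 4 - 1/7*625 = 4 - 625/7 = -597/7 ≈ -85.286)
1/y = 1/(-597/7) = -7/597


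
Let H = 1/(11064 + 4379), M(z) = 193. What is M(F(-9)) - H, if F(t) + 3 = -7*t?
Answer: 2980498/15443 ≈ 193.00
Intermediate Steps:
F(t) = -3 - 7*t
H = 1/15443 ≈ 6.4754e-5
M(F(-9)) - H = 193 - 1*1/15443 = 193 - 1/15443 = 2980498/15443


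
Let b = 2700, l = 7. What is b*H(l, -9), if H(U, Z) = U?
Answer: 18900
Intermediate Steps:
b*H(l, -9) = 2700*7 = 18900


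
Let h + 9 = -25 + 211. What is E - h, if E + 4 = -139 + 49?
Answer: -271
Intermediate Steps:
E = -94 (E = -4 + (-139 + 49) = -4 - 90 = -94)
h = 177 (h = -9 + (-25 + 211) = -9 + 186 = 177)
E - h = -94 - 1*177 = -94 - 177 = -271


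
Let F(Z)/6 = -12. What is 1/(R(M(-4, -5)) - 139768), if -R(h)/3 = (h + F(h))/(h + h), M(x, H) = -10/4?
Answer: -10/1398127 ≈ -7.1524e-6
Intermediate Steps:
M(x, H) = -5/2 (M(x, H) = -10*¼ = -5/2)
F(Z) = -72 (F(Z) = 6*(-12) = -72)
R(h) = -3*(-72 + h)/(2*h) (R(h) = -3*(h - 72)/(h + h) = -3*(-72 + h)/(2*h))
1/(R(M(-4, -5)) - 139768) = 1/((-3/2 + 108/(-5/2)) - 139768) = 1/((-3/2 + 108*(-⅖)) - 139768) = 1/((-3/2 - 216/5) - 139768) = 1/(-447/10 - 139768) = 1/(-1398127/10) = -10/1398127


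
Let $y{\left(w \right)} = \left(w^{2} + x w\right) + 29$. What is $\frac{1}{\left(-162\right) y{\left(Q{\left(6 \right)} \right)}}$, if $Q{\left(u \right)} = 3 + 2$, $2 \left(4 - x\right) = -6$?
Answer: $- \frac{1}{14418} \approx -6.9358 \cdot 10^{-5}$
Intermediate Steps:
$x = 7$ ($x = 4 - -3 = 4 + 3 = 7$)
$Q{\left(u \right)} = 5$
$y{\left(w \right)} = 29 + w^{2} + 7 w$ ($y{\left(w \right)} = \left(w^{2} + 7 w\right) + 29 = 29 + w^{2} + 7 w$)
$\frac{1}{\left(-162\right) y{\left(Q{\left(6 \right)} \right)}} = \frac{1}{\left(-162\right) \left(29 + 5^{2} + 7 \cdot 5\right)} = \frac{1}{\left(-162\right) \left(29 + 25 + 35\right)} = \frac{1}{\left(-162\right) 89} = \frac{1}{-14418} = - \frac{1}{14418}$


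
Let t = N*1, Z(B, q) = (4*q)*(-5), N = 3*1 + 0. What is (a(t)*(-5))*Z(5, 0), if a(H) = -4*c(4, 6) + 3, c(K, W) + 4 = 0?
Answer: 0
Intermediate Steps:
c(K, W) = -4 (c(K, W) = -4 + 0 = -4)
N = 3 (N = 3 + 0 = 3)
Z(B, q) = -20*q
t = 3 (t = 3*1 = 3)
a(H) = 19 (a(H) = -4*(-4) + 3 = 16 + 3 = 19)
(a(t)*(-5))*Z(5, 0) = (19*(-5))*(-20*0) = -95*0 = 0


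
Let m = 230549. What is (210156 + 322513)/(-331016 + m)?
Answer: -532669/100467 ≈ -5.3019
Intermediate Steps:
(210156 + 322513)/(-331016 + m) = (210156 + 322513)/(-331016 + 230549) = 532669/(-100467) = 532669*(-1/100467) = -532669/100467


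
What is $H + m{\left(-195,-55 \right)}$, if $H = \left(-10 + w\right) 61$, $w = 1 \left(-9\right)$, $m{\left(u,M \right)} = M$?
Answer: $-1214$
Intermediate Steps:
$w = -9$
$H = -1159$ ($H = \left(-10 - 9\right) 61 = \left(-19\right) 61 = -1159$)
$H + m{\left(-195,-55 \right)} = -1159 - 55 = -1214$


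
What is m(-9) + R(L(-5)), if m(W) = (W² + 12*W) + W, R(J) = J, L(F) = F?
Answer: -41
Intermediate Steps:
m(W) = W² + 13*W
m(-9) + R(L(-5)) = -9*(13 - 9) - 5 = -9*4 - 5 = -36 - 5 = -41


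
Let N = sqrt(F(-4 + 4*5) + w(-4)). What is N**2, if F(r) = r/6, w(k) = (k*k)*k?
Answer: -184/3 ≈ -61.333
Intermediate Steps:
w(k) = k**3 (w(k) = k**2*k = k**3)
F(r) = r/6 (F(r) = r*(1/6) = r/6)
N = 2*I*sqrt(138)/3 (N = sqrt((-4 + 4*5)/6 + (-4)**3) = sqrt((-4 + 20)/6 - 64) = sqrt((1/6)*16 - 64) = sqrt(8/3 - 64) = sqrt(-184/3) = 2*I*sqrt(138)/3 ≈ 7.8316*I)
N**2 = (2*I*sqrt(138)/3)**2 = -184/3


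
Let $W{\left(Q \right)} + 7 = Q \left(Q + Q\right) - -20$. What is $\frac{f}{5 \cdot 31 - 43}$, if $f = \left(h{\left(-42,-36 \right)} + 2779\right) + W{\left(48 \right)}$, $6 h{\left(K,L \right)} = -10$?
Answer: $\frac{22195}{336} \approx 66.057$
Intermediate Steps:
$h{\left(K,L \right)} = - \frac{5}{3}$ ($h{\left(K,L \right)} = \frac{1}{6} \left(-10\right) = - \frac{5}{3}$)
$W{\left(Q \right)} = 13 + 2 Q^{2}$ ($W{\left(Q \right)} = -7 + \left(Q \left(Q + Q\right) - -20\right) = -7 + \left(Q 2 Q + 20\right) = -7 + \left(2 Q^{2} + 20\right) = -7 + \left(20 + 2 Q^{2}\right) = 13 + 2 Q^{2}$)
$f = \frac{22195}{3}$ ($f = \left(- \frac{5}{3} + 2779\right) + \left(13 + 2 \cdot 48^{2}\right) = \frac{8332}{3} + \left(13 + 2 \cdot 2304\right) = \frac{8332}{3} + \left(13 + 4608\right) = \frac{8332}{3} + 4621 = \frac{22195}{3} \approx 7398.3$)
$\frac{f}{5 \cdot 31 - 43} = \frac{22195}{3 \left(5 \cdot 31 - 43\right)} = \frac{22195}{3 \left(155 - 43\right)} = \frac{22195}{3 \cdot 112} = \frac{22195}{3} \cdot \frac{1}{112} = \frac{22195}{336}$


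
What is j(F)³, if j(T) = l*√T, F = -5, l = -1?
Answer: 5*I*√5 ≈ 11.18*I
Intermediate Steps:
j(T) = -√T
j(F)³ = (-√(-5))³ = (-I*√5)³ = 5*I*√5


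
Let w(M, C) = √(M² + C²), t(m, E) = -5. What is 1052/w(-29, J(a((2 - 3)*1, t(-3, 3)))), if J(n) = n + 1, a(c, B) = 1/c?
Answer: 1052/29 ≈ 36.276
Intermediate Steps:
J(n) = 1 + n
w(M, C) = √(C² + M²)
1052/w(-29, J(a((2 - 3)*1, t(-3, 3)))) = 1052/(√((1 + 1/((2 - 3)*1))² + (-29)²)) = 1052/(√((1 + 1/(-1*1))² + 841)) = 1052/(√((1 + 1/(-1))² + 841)) = 1052/(√((1 - 1)² + 841)) = 1052/(√(0² + 841)) = 1052/(√(0 + 841)) = 1052/(√841) = 1052/29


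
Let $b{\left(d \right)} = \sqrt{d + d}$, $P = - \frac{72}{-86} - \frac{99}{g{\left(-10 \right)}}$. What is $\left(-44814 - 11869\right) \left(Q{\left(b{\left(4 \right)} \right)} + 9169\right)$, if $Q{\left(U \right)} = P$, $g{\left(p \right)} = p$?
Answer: $- \frac{223744069021}{430} \approx -5.2033 \cdot 10^{8}$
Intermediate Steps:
$P = \frac{4617}{430}$ ($P = - \frac{72}{-86} - \frac{99}{-10} = \left(-72\right) \left(- \frac{1}{86}\right) - - \frac{99}{10} = \frac{36}{43} + \frac{99}{10} = \frac{4617}{430} \approx 10.737$)
$b{\left(d \right)} = \sqrt{2} \sqrt{d}$ ($b{\left(d \right)} = \sqrt{2 d} = \sqrt{2} \sqrt{d}$)
$Q{\left(U \right)} = \frac{4617}{430}$
$\left(-44814 - 11869\right) \left(Q{\left(b{\left(4 \right)} \right)} + 9169\right) = \left(-44814 - 11869\right) \left(\frac{4617}{430} + 9169\right) = \left(-56683\right) \frac{3947287}{430} = - \frac{223744069021}{430}$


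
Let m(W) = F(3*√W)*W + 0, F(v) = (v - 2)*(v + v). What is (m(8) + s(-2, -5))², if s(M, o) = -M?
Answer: 1405444 - 443136*√2 ≈ 7.7876e+5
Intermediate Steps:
F(v) = 2*v*(-2 + v) (F(v) = (-2 + v)*(2*v) = 2*v*(-2 + v))
m(W) = 6*W^(3/2)*(-2 + 3*√W) (m(W) = (2*(3*√W)*(-2 + 3*√W))*W + 0 = (6*√W*(-2 + 3*√W))*W + 0 = 6*W^(3/2)*(-2 + 3*√W) + 0 = 6*W^(3/2)*(-2 + 3*√W))
(m(8) + s(-2, -5))² = ((-192*√2 + 18*8²) - 1*(-2))² = ((-192*√2 + 18*64) + 2)² = ((-192*√2 + 1152) + 2)² = ((1152 - 192*√2) + 2)² = (1154 - 192*√2)²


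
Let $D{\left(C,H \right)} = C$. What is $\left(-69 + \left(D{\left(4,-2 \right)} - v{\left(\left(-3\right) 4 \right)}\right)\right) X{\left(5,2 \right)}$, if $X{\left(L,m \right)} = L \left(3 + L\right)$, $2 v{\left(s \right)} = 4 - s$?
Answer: $-2920$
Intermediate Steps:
$v{\left(s \right)} = 2 - \frac{s}{2}$ ($v{\left(s \right)} = \frac{4 - s}{2} = 2 - \frac{s}{2}$)
$\left(-69 + \left(D{\left(4,-2 \right)} - v{\left(\left(-3\right) 4 \right)}\right)\right) X{\left(5,2 \right)} = \left(-69 + \left(4 - \left(2 - \frac{\left(-3\right) 4}{2}\right)\right)\right) 5 \left(3 + 5\right) = \left(-69 + \left(4 - \left(2 - -6\right)\right)\right) 5 \cdot 8 = \left(-69 + \left(4 - \left(2 + 6\right)\right)\right) 40 = \left(-69 + \left(4 - 8\right)\right) 40 = \left(-69 - 4\right) 40 = \left(-73\right) 40 = -2920$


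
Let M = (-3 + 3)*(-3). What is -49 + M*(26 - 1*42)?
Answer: -49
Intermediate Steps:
M = 0 (M = 0*(-3) = 0)
-49 + M*(26 - 1*42) = -49 + 0*(26 - 1*42) = -49 + 0*(26 - 42) = -49 + 0*(-16) = -49 + 0 = -49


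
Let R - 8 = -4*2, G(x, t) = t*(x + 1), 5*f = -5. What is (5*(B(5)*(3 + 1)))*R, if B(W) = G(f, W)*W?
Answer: 0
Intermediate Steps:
f = -1 (f = (⅕)*(-5) = -1)
G(x, t) = t*(1 + x)
B(W) = 0 (B(W) = (W*(1 - 1))*W = (W*0)*W = 0*W = 0)
R = 0 (R = 8 - 4*2 = 8 - 8 = 0)
(5*(B(5)*(3 + 1)))*R = (5*(0*(3 + 1)))*0 = (5*(0*4))*0 = (5*0)*0 = 0*0 = 0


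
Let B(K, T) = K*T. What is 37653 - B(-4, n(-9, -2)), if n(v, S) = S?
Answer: 37645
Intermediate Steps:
37653 - B(-4, n(-9, -2)) = 37653 - (-4)*(-2) = 37653 - 1*8 = 37653 - 8 = 37645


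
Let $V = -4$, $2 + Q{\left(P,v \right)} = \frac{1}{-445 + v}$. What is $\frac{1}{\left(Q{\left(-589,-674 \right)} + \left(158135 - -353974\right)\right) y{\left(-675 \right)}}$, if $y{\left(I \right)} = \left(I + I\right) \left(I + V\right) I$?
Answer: $- \frac{373}{118188945796005000} \approx -3.156 \cdot 10^{-15}$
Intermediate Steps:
$Q{\left(P,v \right)} = -2 + \frac{1}{-445 + v}$
$y{\left(I \right)} = 2 I^{2} \left(-4 + I\right)$ ($y{\left(I \right)} = \left(I + I\right) \left(I - 4\right) I = 2 I \left(-4 + I\right) I = 2 I^{2} \left(-4 + I\right)$)
$\frac{1}{\left(Q{\left(-589,-674 \right)} + \left(158135 - -353974\right)\right) y{\left(-675 \right)}} = \frac{1}{\left(\frac{891 - -1348}{-445 - 674} + \left(158135 - -353974\right)\right) 2 \left(-675\right)^{2} \left(-4 - 675\right)} = \frac{1}{\left(\frac{891 + 1348}{-1119} + \left(158135 + 353974\right)\right) 2 \cdot 455625 \left(-679\right)} = \frac{1}{\left(\left(- \frac{1}{1119}\right) 2239 + 512109\right) \left(-618738750\right)} = \frac{1}{- \frac{2239}{1119} + 512109} \left(- \frac{1}{618738750}\right) = \frac{1}{\frac{573047732}{1119}} \left(- \frac{1}{618738750}\right) = \frac{1119}{573047732} \left(- \frac{1}{618738750}\right) = - \frac{373}{118188945796005000}$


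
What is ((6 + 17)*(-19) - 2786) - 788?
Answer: -4011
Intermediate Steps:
((6 + 17)*(-19) - 2786) - 788 = (23*(-19) - 2786) - 788 = (-437 - 2786) - 788 = -3223 - 788 = -4011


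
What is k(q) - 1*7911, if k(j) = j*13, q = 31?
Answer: -7508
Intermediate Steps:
k(j) = 13*j
k(q) - 1*7911 = 13*31 - 1*7911 = 403 - 7911 = -7508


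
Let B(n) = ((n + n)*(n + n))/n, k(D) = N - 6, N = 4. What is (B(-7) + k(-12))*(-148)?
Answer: 4440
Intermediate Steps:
k(D) = -2 (k(D) = 4 - 6 = -2)
B(n) = 4*n (B(n) = ((2*n)*(2*n))/n = (4*n²)/n = 4*n)
(B(-7) + k(-12))*(-148) = (4*(-7) - 2)*(-148) = (-28 - 2)*(-148) = -30*(-148) = 4440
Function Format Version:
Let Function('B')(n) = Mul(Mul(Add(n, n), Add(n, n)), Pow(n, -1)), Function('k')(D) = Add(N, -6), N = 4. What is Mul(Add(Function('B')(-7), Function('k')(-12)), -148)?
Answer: 4440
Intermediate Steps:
Function('k')(D) = -2 (Function('k')(D) = Add(4, -6) = -2)
Function('B')(n) = Mul(4, n) (Function('B')(n) = Mul(Mul(Mul(2, n), Mul(2, n)), Pow(n, -1)) = Mul(Mul(4, Pow(n, 2)), Pow(n, -1)) = Mul(4, n))
Mul(Add(Function('B')(-7), Function('k')(-12)), -148) = Mul(Add(Mul(4, -7), -2), -148) = Mul(Add(-28, -2), -148) = Mul(-30, -148) = 4440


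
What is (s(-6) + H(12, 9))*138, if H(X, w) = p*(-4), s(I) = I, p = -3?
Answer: 828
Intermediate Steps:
H(X, w) = 12 (H(X, w) = -3*(-4) = 12)
(s(-6) + H(12, 9))*138 = (-6 + 12)*138 = 6*138 = 828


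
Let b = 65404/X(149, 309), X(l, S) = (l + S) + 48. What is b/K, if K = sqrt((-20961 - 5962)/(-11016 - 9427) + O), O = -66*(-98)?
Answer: 32702*sqrt(2703632685421)/33459818491 ≈ 1.6070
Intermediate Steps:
O = 6468
X(l, S) = 48 + S + l (X(l, S) = (S + l) + 48 = 48 + S + l)
K = sqrt(2703632685421)/20443 (K = sqrt((-20961 - 5962)/(-11016 - 9427) + 6468) = sqrt(-26923/(-20443) + 6468) = sqrt(-26923*(-1/20443) + 6468) = sqrt(26923/20443 + 6468) = sqrt(132252247/20443) = sqrt(2703632685421)/20443 ≈ 80.432)
b = 32702/253 (b = 65404/(48 + 309 + 149) = 65404/506 = 65404*(1/506) = 32702/253 ≈ 129.26)
b/K = 32702/(253*((sqrt(2703632685421)/20443))) = 32702*(sqrt(2703632685421)/132252247)/253 = 32702*sqrt(2703632685421)/33459818491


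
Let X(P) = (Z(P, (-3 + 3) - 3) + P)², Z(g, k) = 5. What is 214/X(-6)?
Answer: 214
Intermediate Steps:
X(P) = (5 + P)²
214/X(-6) = 214/((5 - 6)²) = 214/((-1)²) = 214/1 = 214*1 = 214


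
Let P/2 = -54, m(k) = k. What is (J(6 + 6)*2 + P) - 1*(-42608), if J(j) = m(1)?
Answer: 42502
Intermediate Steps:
P = -108 (P = 2*(-54) = -108)
J(j) = 1
(J(6 + 6)*2 + P) - 1*(-42608) = (1*2 - 108) - 1*(-42608) = (2 - 108) + 42608 = -106 + 42608 = 42502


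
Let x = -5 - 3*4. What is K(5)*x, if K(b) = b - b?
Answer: 0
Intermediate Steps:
x = -17 (x = -5 - 12 = -17)
K(b) = 0
K(5)*x = 0*(-17) = 0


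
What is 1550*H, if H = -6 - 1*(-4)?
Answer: -3100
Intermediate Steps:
H = -2 (H = -6 + 4 = -2)
1550*H = 1550*(-2) = -3100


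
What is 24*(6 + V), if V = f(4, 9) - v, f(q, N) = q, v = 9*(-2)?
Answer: 672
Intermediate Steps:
v = -18
V = 22 (V = 4 - 1*(-18) = 4 + 18 = 22)
24*(6 + V) = 24*(6 + 22) = 24*28 = 672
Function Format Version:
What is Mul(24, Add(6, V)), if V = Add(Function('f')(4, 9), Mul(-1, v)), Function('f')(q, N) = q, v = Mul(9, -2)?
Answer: 672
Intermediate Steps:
v = -18
V = 22 (V = Add(4, Mul(-1, -18)) = Add(4, 18) = 22)
Mul(24, Add(6, V)) = Mul(24, Add(6, 22)) = Mul(24, 28) = 672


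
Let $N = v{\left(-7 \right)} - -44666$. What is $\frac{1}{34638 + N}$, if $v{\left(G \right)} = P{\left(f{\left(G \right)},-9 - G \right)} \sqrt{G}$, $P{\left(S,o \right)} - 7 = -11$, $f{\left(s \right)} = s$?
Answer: $\frac{9913}{786140566} + \frac{i \sqrt{7}}{1572281132} \approx 1.261 \cdot 10^{-5} + 1.6827 \cdot 10^{-9} i$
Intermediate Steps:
$P{\left(S,o \right)} = -4$ ($P{\left(S,o \right)} = 7 - 11 = -4$)
$v{\left(G \right)} = - 4 \sqrt{G}$
$N = 44666 - 4 i \sqrt{7}$ ($N = - 4 \sqrt{-7} - -44666 = - 4 i \sqrt{7} + 44666 = 44666 - 4 i \sqrt{7} \approx 44666.0 - 10.583 i$)
$\frac{1}{34638 + N} = \frac{1}{34638 + \left(44666 - 4 i \sqrt{7}\right)} = \frac{1}{79304 - 4 i \sqrt{7}}$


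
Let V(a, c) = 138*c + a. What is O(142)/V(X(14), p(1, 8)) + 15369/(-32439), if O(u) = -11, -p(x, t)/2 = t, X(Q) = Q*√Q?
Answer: -3087411727/6585819845 + 77*√14/2436260 ≈ -0.46868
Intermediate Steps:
X(Q) = Q^(3/2)
p(x, t) = -2*t
V(a, c) = a + 138*c
O(142)/V(X(14), p(1, 8)) + 15369/(-32439) = -11/(14^(3/2) + 138*(-2*8)) + 15369/(-32439) = -11/(14*√14 + 138*(-16)) + 15369*(-1/32439) = -11/(14*√14 - 2208) - 5123/10813 = -11/(-2208 + 14*√14) - 5123/10813 = -5123/10813 - 11/(-2208 + 14*√14)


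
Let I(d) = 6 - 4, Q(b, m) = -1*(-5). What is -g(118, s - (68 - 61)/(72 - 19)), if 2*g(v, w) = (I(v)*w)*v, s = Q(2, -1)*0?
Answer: 826/53 ≈ 15.585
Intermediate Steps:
Q(b, m) = 5
s = 0 (s = 5*0 = 0)
I(d) = 2
g(v, w) = v*w (g(v, w) = ((2*w)*v)/2 = (2*v*w)/2 = v*w)
-g(118, s - (68 - 61)/(72 - 19)) = -118*(0 - (68 - 61)/(72 - 19)) = -118*(0 - 7/53) = -118*(-7)/53 = -1*(-826/53) = 826/53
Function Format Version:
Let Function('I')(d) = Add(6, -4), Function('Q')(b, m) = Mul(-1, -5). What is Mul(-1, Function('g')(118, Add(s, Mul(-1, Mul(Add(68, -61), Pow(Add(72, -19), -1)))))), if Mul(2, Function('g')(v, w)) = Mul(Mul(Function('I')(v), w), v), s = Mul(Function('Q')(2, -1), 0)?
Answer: Rational(826, 53) ≈ 15.585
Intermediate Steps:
Function('Q')(b, m) = 5
s = 0 (s = Mul(5, 0) = 0)
Function('I')(d) = 2
Function('g')(v, w) = Mul(v, w) (Function('g')(v, w) = Mul(Rational(1, 2), Mul(Mul(2, w), v)) = Mul(Rational(1, 2), Mul(2, v, w)) = Mul(v, w))
Mul(-1, Function('g')(118, Add(s, Mul(-1, Mul(Add(68, -61), Pow(Add(72, -19), -1)))))) = Mul(-1, Mul(118, Add(0, Mul(-1, Mul(Add(68, -61), Pow(Add(72, -19), -1)))))) = Mul(-1, Mul(118, Add(0, Mul(-1, Mul(7, Pow(53, -1)))))) = Mul(-1, Mul(118, Add(0, Mul(-1, Mul(7, Rational(1, 53)))))) = Mul(-1, Mul(118, Add(0, Mul(-1, Rational(7, 53))))) = Mul(-1, Mul(118, Add(0, Rational(-7, 53)))) = Mul(-1, Mul(118, Rational(-7, 53))) = Mul(-1, Rational(-826, 53)) = Rational(826, 53)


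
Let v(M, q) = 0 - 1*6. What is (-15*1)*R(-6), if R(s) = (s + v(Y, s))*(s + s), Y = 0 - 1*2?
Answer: -2160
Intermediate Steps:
Y = -2 (Y = 0 - 2 = -2)
v(M, q) = -6 (v(M, q) = 0 - 6 = -6)
R(s) = 2*s*(-6 + s) (R(s) = (s - 6)*(s + s) = (-6 + s)*(2*s) = 2*s*(-6 + s))
(-15*1)*R(-6) = (-15*1)*(2*(-6)*(-6 - 6)) = -30*(-6)*(-12) = -15*144 = -2160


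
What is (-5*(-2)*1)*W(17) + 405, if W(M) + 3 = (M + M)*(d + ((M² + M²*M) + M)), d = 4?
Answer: 1776195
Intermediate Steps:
W(M) = -3 + 2*M*(4 + M + M² + M³) (W(M) = -3 + (M + M)*(4 + ((M² + M²*M) + M)) = -3 + (2*M)*(4 + ((M² + M³) + M)) = -3 + (2*M)*(4 + (M + M² + M³)) = -3 + (2*M)*(4 + M + M² + M³) = -3 + 2*M*(4 + M + M² + M³))
(-5*(-2)*1)*W(17) + 405 = (-5*(-2)*1)*(-3 + 2*17² + 2*17³ + 2*17⁴ + 8*17) + 405 = (10*1)*(-3 + 2*289 + 2*4913 + 2*83521 + 136) + 405 = 10*(-3 + 578 + 9826 + 167042 + 136) + 405 = 10*177579 + 405 = 1775790 + 405 = 1776195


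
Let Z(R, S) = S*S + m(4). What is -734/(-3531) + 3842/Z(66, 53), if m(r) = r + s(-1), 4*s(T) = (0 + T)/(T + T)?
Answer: 125047486/79465155 ≈ 1.5736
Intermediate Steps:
s(T) = ⅛ (s(T) = ((0 + T)/(T + T))/4 = (T/((2*T)))/4 = (T*(1/(2*T)))/4 = (¼)*(½) = ⅛)
m(r) = ⅛ + r (m(r) = r + ⅛ = ⅛ + r)
Z(R, S) = 33/8 + S² (Z(R, S) = S*S + (⅛ + 4) = S² + 33/8 = 33/8 + S²)
-734/(-3531) + 3842/Z(66, 53) = -734/(-3531) + 3842/(33/8 + 53²) = -734*(-1/3531) + 3842/(33/8 + 2809) = 734/3531 + 3842/(22505/8) = 734/3531 + 3842*(8/22505) = 734/3531 + 30736/22505 = 125047486/79465155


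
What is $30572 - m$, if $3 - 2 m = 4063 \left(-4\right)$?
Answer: $\frac{44889}{2} \approx 22445.0$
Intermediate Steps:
$m = \frac{16255}{2}$ ($m = \frac{3}{2} - \frac{4063 \left(-4\right)}{2} = \frac{3}{2} - -8126 = \frac{3}{2} + 8126 = \frac{16255}{2} \approx 8127.5$)
$30572 - m = 30572 - \frac{16255}{2} = \frac{44889}{2}$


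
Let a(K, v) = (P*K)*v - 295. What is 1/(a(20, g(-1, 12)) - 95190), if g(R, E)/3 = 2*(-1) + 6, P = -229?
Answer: -1/150445 ≈ -6.6469e-6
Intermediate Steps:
g(R, E) = 12 (g(R, E) = 3*(2*(-1) + 6) = 3*(-2 + 6) = 3*4 = 12)
a(K, v) = -295 - 229*K*v (a(K, v) = (-229*K)*v - 295 = -229*K*v - 295 = -295 - 229*K*v)
1/(a(20, g(-1, 12)) - 95190) = 1/((-295 - 229*20*12) - 95190) = 1/((-295 - 54960) - 95190) = 1/(-55255 - 95190) = 1/(-150445) = -1/150445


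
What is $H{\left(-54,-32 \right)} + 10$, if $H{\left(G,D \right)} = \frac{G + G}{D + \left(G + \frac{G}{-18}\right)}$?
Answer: $\frac{938}{83} \approx 11.301$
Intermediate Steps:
$H{\left(G,D \right)} = \frac{2 G}{D + \frac{17 G}{18}}$ ($H{\left(G,D \right)} = \frac{2 G}{D + \left(G + G \left(- \frac{1}{18}\right)\right)} = \frac{2 G}{D + \left(G - \frac{G}{18}\right)} = \frac{2 G}{D + \frac{17 G}{18}}$)
$H{\left(-54,-32 \right)} + 10 = 36 \left(-54\right) \frac{1}{17 \left(-54\right) + 18 \left(-32\right)} + 10 = 36 \left(-54\right) \frac{1}{-918 - 576} + 10 = 36 \left(-54\right) \frac{1}{-1494} + 10 = 36 \left(-54\right) \left(- \frac{1}{1494}\right) + 10 = \frac{108}{83} + 10 = \frac{938}{83}$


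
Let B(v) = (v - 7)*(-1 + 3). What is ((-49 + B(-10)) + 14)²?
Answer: 4761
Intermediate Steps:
B(v) = -14 + 2*v (B(v) = (-7 + v)*2 = -14 + 2*v)
((-49 + B(-10)) + 14)² = ((-49 + (-14 + 2*(-10))) + 14)² = ((-49 + (-14 - 20)) + 14)² = ((-49 - 34) + 14)² = (-83 + 14)² = (-69)² = 4761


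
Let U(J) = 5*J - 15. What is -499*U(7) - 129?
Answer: -10109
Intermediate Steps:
U(J) = -15 + 5*J
-499*U(7) - 129 = -499*(-15 + 5*7) - 129 = -499*(-15 + 35) - 129 = -499*20 - 129 = -9980 - 129 = -10109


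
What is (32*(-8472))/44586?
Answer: -45184/7431 ≈ -6.0805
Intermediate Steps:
(32*(-8472))/44586 = -271104*1/44586 = -45184/7431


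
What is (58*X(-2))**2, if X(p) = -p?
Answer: 13456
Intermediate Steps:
(58*X(-2))**2 = (58*(-1*(-2)))**2 = (58*2)**2 = 116**2 = 13456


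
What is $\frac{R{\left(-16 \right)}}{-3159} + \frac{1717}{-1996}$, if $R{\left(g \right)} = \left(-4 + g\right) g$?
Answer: $- \frac{6062723}{6305364} \approx -0.96152$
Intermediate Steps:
$R{\left(g \right)} = g \left(-4 + g\right)$
$\frac{R{\left(-16 \right)}}{-3159} + \frac{1717}{-1996} = \frac{\left(-16\right) \left(-4 - 16\right)}{-3159} + \frac{1717}{-1996} = \left(-16\right) \left(-20\right) \left(- \frac{1}{3159}\right) + 1717 \left(- \frac{1}{1996}\right) = 320 \left(- \frac{1}{3159}\right) - \frac{1717}{1996} = - \frac{320}{3159} - \frac{1717}{1996} = - \frac{6062723}{6305364}$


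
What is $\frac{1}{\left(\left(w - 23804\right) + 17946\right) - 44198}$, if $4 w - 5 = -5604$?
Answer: $- \frac{4}{205823} \approx -1.9434 \cdot 10^{-5}$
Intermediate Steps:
$w = - \frac{5599}{4}$ ($w = \frac{5}{4} + \frac{1}{4} \left(-5604\right) = \frac{5}{4} - 1401 = - \frac{5599}{4} \approx -1399.8$)
$\frac{1}{\left(\left(w - 23804\right) + 17946\right) - 44198} = \frac{1}{\left(\left(- \frac{5599}{4} - 23804\right) + 17946\right) - 44198} = \frac{1}{\left(- \frac{100815}{4} + 17946\right) - 44198} = \frac{1}{- \frac{29031}{4} - 44198} = \frac{1}{- \frac{205823}{4}} = - \frac{4}{205823}$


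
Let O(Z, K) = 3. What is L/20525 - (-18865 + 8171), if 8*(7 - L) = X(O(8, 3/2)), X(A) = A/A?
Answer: 351190971/32840 ≈ 10694.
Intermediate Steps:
X(A) = 1
L = 55/8 (L = 7 - ⅛*1 = 7 - ⅛ = 55/8 ≈ 6.8750)
L/20525 - (-18865 + 8171) = (55/8)/20525 - (-18865 + 8171) = (55/8)*(1/20525) - 1*(-10694) = 11/32840 + 10694 = 351190971/32840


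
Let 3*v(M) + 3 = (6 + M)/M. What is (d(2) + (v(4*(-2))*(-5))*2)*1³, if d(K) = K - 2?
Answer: 55/6 ≈ 9.1667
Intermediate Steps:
d(K) = -2 + K
v(M) = -1 + (6 + M)/(3*M) (v(M) = -1 + ((6 + M)/M)/3 = -1 + (6 + M)/(3*M))
(d(2) + (v(4*(-2))*(-5))*2)*1³ = ((-2 + 2) + ((-⅔ + 2/((4*(-2))))*(-5))*2)*1³ = (0 + ((-⅔ + 2/(-8))*(-5))*2)*1 = (0 + ((-⅔ + 2*(-⅛))*(-5))*2)*1 = (0 + ((-⅔ - ¼)*(-5))*2)*1 = (0 - 11/12*(-5)*2)*1 = (0 + (55/12)*2)*1 = (0 + 55/6)*1 = (55/6)*1 = 55/6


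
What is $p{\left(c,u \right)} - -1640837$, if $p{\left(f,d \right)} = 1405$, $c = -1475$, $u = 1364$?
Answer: $1642242$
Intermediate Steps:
$p{\left(c,u \right)} - -1640837 = 1405 - -1640837 = 1405 + 1640837 = 1642242$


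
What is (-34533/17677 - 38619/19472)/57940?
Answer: -1355094639/19943327159360 ≈ -6.7947e-5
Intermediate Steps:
(-34533/17677 - 38619/19472)/57940 = (-34533*1/17677 - 38619*1/19472)*(1/57940) = (-34533/17677 - 38619/19472)*(1/57940) = -1355094639/344206544*1/57940 = -1355094639/19943327159360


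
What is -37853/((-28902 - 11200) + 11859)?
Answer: 37853/28243 ≈ 1.3403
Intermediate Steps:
-37853/((-28902 - 11200) + 11859) = -37853/(-40102 + 11859) = -37853/(-28243) = -37853*(-1/28243) = 37853/28243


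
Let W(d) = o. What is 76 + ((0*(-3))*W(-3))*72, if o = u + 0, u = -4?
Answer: 76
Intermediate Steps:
o = -4 (o = -4 + 0 = -4)
W(d) = -4
76 + ((0*(-3))*W(-3))*72 = 76 + ((0*(-3))*(-4))*72 = 76 + (0*(-4))*72 = 76 + 0*72 = 76 + 0 = 76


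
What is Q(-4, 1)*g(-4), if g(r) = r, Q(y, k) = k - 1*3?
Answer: 8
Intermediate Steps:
Q(y, k) = -3 + k (Q(y, k) = k - 3 = -3 + k)
Q(-4, 1)*g(-4) = (-3 + 1)*(-4) = -2*(-4) = 8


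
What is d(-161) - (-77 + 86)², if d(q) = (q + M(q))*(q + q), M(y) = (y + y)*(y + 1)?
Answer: -16537679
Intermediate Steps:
M(y) = 2*y*(1 + y) (M(y) = (2*y)*(1 + y) = 2*y*(1 + y))
d(q) = 2*q*(q + 2*q*(1 + q)) (d(q) = (q + 2*q*(1 + q))*(q + q) = (q + 2*q*(1 + q))*(2*q) = 2*q*(q + 2*q*(1 + q)))
d(-161) - (-77 + 86)² = (-161)²*(6 + 4*(-161)) - (-77 + 86)² = 25921*(6 - 644) - 1*9² = 25921*(-638) - 1*81 = -16537598 - 81 = -16537679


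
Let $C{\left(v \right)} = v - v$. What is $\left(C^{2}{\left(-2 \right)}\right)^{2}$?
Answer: $0$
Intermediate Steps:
$C{\left(v \right)} = 0$
$\left(C^{2}{\left(-2 \right)}\right)^{2} = \left(0^{2}\right)^{2} = 0^{2} = 0$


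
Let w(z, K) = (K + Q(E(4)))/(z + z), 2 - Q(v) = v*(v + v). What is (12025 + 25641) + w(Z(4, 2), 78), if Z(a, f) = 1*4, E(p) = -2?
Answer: 37675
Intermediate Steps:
Q(v) = 2 - 2*v² (Q(v) = 2 - v*(v + v) = 2 - v*2*v = 2 - 2*v²)
Z(a, f) = 4
w(z, K) = (-6 + K)/(2*z) (w(z, K) = (K + (2 - 2*(-2)²))/(z + z) = (K + (2 - 2*4))/((2*z)) = (K + (2 - 8))*(1/(2*z)) = (K - 6)*(1/(2*z)) = (-6 + K)*(1/(2*z)) = (-6 + K)/(2*z))
(12025 + 25641) + w(Z(4, 2), 78) = (12025 + 25641) + (½)*(-6 + 78)/4 = 37666 + (½)*(¼)*72 = 37666 + 9 = 37675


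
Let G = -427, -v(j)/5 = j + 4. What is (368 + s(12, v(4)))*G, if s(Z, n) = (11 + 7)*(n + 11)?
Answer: 65758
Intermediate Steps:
v(j) = -20 - 5*j (v(j) = -5*(j + 4) = -5*(4 + j) = -20 - 5*j)
s(Z, n) = 198 + 18*n (s(Z, n) = 18*(11 + n) = 198 + 18*n)
(368 + s(12, v(4)))*G = (368 + (198 + 18*(-20 - 5*4)))*(-427) = (368 + (198 + 18*(-20 - 20)))*(-427) = (368 + (198 + 18*(-40)))*(-427) = (368 + (198 - 720))*(-427) = (368 - 522)*(-427) = -154*(-427) = 65758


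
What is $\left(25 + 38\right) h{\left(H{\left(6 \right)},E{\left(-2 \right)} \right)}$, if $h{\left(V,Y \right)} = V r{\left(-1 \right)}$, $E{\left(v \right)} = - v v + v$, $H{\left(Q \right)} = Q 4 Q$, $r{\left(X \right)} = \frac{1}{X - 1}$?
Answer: $-4536$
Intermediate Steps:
$r{\left(X \right)} = \frac{1}{-1 + X}$
$H{\left(Q \right)} = 4 Q^{2}$ ($H{\left(Q \right)} = 4 Q Q = 4 Q^{2}$)
$E{\left(v \right)} = v - v^{2}$ ($E{\left(v \right)} = - v^{2} + v = v - v^{2}$)
$h{\left(V,Y \right)} = - \frac{V}{2}$ ($h{\left(V,Y \right)} = \frac{V}{-1 - 1} = \frac{V}{-2} = V \left(- \frac{1}{2}\right) = - \frac{V}{2}$)
$\left(25 + 38\right) h{\left(H{\left(6 \right)},E{\left(-2 \right)} \right)} = \left(25 + 38\right) \left(- \frac{4 \cdot 6^{2}}{2}\right) = 63 \left(- \frac{4 \cdot 36}{2}\right) = 63 \left(\left(- \frac{1}{2}\right) 144\right) = 63 \left(-72\right) = -4536$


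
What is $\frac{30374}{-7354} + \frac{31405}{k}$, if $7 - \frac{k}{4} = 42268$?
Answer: $- \frac{2682747413}{621574788} \approx -4.316$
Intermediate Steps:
$k = -169044$ ($k = 28 - 169072 = -169044$)
$\frac{30374}{-7354} + \frac{31405}{k} = \frac{30374}{-7354} + \frac{31405}{-169044} = 30374 \left(- \frac{1}{7354}\right) + 31405 \left(- \frac{1}{169044}\right) = - \frac{15187}{3677} - \frac{31405}{169044} = - \frac{2682747413}{621574788}$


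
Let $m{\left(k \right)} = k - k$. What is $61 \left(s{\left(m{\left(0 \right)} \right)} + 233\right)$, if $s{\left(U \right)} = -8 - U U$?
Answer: $13725$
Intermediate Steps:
$m{\left(k \right)} = 0$
$s{\left(U \right)} = -8 - U^{2}$
$61 \left(s{\left(m{\left(0 \right)} \right)} + 233\right) = 61 \left(\left(-8 - 0^{2}\right) + 233\right) = 61 \left(\left(-8 - 0\right) + 233\right) = 61 \left(\left(-8 + 0\right) + 233\right) = 61 \left(-8 + 233\right) = 61 \cdot 225 = 13725$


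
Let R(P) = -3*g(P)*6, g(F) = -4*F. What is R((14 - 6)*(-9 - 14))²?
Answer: 175509504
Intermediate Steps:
R(P) = 72*P (R(P) = -(-12)*P*6 = (12*P)*6 = 72*P)
R((14 - 6)*(-9 - 14))² = (72*((14 - 6)*(-9 - 14)))² = (72*(8*(-23)))² = (72*(-184))² = (-13248)² = 175509504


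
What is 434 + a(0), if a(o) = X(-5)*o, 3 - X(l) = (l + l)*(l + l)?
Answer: 434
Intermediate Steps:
X(l) = 3 - 4*l² (X(l) = 3 - (l + l)*(l + l) = 3 - 2*l*2*l = 3 - 4*l²)
a(o) = -97*o (a(o) = (3 - 4*(-5)²)*o = (3 - 4*25)*o = (3 - 100)*o = -97*o)
434 + a(0) = 434 - 97*0 = 434 + 0 = 434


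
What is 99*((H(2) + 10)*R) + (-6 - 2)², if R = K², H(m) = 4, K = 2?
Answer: 5608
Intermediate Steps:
R = 4 (R = 2² = 4)
99*((H(2) + 10)*R) + (-6 - 2)² = 99*((4 + 10)*4) + (-6 - 2)² = 99*(14*4) + (-8)² = 99*56 + 64 = 5544 + 64 = 5608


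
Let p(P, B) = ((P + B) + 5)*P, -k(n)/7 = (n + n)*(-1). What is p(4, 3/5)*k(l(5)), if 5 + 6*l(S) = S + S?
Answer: 448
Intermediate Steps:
l(S) = -⅚ + S/3 (l(S) = -⅚ + (S + S)/6 = -⅚ + (2*S)/6 = -⅚ + S/3)
k(n) = 14*n (k(n) = -7*(n + n)*(-1) = -7*2*n*(-1) = -(-14)*n = 14*n)
p(P, B) = P*(5 + B + P) (p(P, B) = ((B + P) + 5)*P = (5 + B + P)*P = P*(5 + B + P))
p(4, 3/5)*k(l(5)) = (4*(5 + 3/5 + 4))*(14*(-⅚ + (⅓)*5)) = (4*(5 + 3*(⅕) + 4))*(14*(-⅚ + 5/3)) = (4*(5 + ⅗ + 4))*(14*(⅚)) = (4*(48/5))*(35/3) = (192/5)*(35/3) = 448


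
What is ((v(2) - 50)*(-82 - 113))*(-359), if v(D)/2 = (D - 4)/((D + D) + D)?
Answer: -3546920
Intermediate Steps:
v(D) = 2*(-4 + D)/(3*D) (v(D) = 2*((D - 4)/((D + D) + D)) = 2*((-4 + D)/(2*D + D)) = 2*((-4 + D)/((3*D))) = 2*((-4 + D)*(1/(3*D))) = 2*((-4 + D)/(3*D)) = 2*(-4 + D)/(3*D))
((v(2) - 50)*(-82 - 113))*(-359) = (((⅔)*(-4 + 2)/2 - 50)*(-82 - 113))*(-359) = (((⅔)*(½)*(-2) - 50)*(-195))*(-359) = ((-⅔ - 50)*(-195))*(-359) = -152/3*(-195)*(-359) = 9880*(-359) = -3546920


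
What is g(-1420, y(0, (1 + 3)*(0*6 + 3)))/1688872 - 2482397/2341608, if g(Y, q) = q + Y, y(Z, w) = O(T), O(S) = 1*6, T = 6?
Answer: -524470227487/494334523272 ≈ -1.0610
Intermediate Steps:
O(S) = 6
y(Z, w) = 6
g(Y, q) = Y + q
g(-1420, y(0, (1 + 3)*(0*6 + 3)))/1688872 - 2482397/2341608 = (-1420 + 6)/1688872 - 2482397/2341608 = -1414*1/1688872 - 2482397*1/2341608 = -707/844436 - 2482397/2341608 = -524470227487/494334523272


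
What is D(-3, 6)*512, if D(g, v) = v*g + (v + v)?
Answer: -3072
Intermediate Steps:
D(g, v) = 2*v + g*v (D(g, v) = g*v + 2*v = 2*v + g*v)
D(-3, 6)*512 = (6*(2 - 3))*512 = (6*(-1))*512 = -6*512 = -3072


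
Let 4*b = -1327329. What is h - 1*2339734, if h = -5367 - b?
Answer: -8053075/4 ≈ -2.0133e+6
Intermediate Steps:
b = -1327329/4 (b = (¼)*(-1327329) = -1327329/4 ≈ -3.3183e+5)
h = 1305861/4 (h = -5367 - 1*(-1327329/4) = -5367 + 1327329/4 = 1305861/4 ≈ 3.2647e+5)
h - 1*2339734 = 1305861/4 - 1*2339734 = 1305861/4 - 2339734 = -8053075/4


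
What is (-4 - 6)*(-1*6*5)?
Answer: 300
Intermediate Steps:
(-4 - 6)*(-1*6*5) = -(-60)*5 = -10*(-30) = 300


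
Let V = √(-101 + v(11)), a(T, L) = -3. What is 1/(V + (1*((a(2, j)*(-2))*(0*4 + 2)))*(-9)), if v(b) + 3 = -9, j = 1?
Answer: -108/11777 - I*√113/11777 ≈ -0.0091704 - 0.00090262*I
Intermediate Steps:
v(b) = -12 (v(b) = -3 - 9 = -12)
V = I*√113 (V = √(-101 - 12) = √(-113) = I*√113 ≈ 10.63*I)
1/(V + (1*((a(2, j)*(-2))*(0*4 + 2)))*(-9)) = 1/(I*√113 + (1*((-3*(-2))*(0*4 + 2)))*(-9)) = 1/(I*√113 + (1*(6*(0 + 2)))*(-9)) = 1/(I*√113 + (1*(6*2))*(-9)) = 1/(I*√113 + (1*12)*(-9)) = 1/(I*√113 + 12*(-9)) = 1/(I*√113 - 108) = 1/(-108 + I*√113)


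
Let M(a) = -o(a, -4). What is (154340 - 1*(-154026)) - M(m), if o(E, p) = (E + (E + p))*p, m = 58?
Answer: 307918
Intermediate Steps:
o(E, p) = p*(p + 2*E) (o(E, p) = (p + 2*E)*p = p*(p + 2*E))
M(a) = -16 + 8*a (M(a) = -(-4)*(-4 + 2*a) = -(16 - 8*a) = -16 + 8*a)
(154340 - 1*(-154026)) - M(m) = (154340 - 1*(-154026)) - (-16 + 8*58) = (154340 + 154026) - (-16 + 464) = 308366 - 1*448 = 308366 - 448 = 307918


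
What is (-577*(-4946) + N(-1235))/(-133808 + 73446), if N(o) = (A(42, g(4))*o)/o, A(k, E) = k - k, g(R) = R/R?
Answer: -1426921/30181 ≈ -47.279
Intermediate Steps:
g(R) = 1
A(k, E) = 0
N(o) = 0 (N(o) = (0*o)/o = 0/o = 0)
(-577*(-4946) + N(-1235))/(-133808 + 73446) = (-577*(-4946) + 0)/(-133808 + 73446) = (2853842 + 0)/(-60362) = 2853842*(-1/60362) = -1426921/30181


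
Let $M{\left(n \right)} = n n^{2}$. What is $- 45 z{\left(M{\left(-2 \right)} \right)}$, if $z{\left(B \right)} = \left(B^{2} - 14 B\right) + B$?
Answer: $-7560$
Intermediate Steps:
$M{\left(n \right)} = n^{3}$
$z{\left(B \right)} = B^{2} - 13 B$
$- 45 z{\left(M{\left(-2 \right)} \right)} = - 45 \left(-2\right)^{3} \left(-13 + \left(-2\right)^{3}\right) = - 45 \left(- 8 \left(-13 - 8\right)\right) = - 45 \left(\left(-8\right) \left(-21\right)\right) = \left(-45\right) 168 = -7560$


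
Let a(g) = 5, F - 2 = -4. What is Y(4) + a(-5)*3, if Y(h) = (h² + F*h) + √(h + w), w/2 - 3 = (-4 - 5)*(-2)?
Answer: 23 + √46 ≈ 29.782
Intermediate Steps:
F = -2 (F = 2 - 4 = -2)
w = 42 (w = 6 + 2*((-4 - 5)*(-2)) = 6 + 2*(-9*(-2)) = 6 + 2*18 = 6 + 36 = 42)
Y(h) = h² + √(42 + h) - 2*h (Y(h) = (h² - 2*h) + √(h + 42) = (h² - 2*h) + √(42 + h) = h² + √(42 + h) - 2*h)
Y(4) + a(-5)*3 = (4² + √(42 + 4) - 2*4) + 5*3 = (16 + √46 - 8) + 15 = (8 + √46) + 15 = 23 + √46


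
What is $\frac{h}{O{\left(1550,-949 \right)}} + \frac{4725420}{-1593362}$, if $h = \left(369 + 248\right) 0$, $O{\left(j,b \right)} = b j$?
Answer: $- \frac{2362710}{796681} \approx -2.9657$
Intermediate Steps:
$h = 0$ ($h = 617 \cdot 0 = 0$)
$\frac{h}{O{\left(1550,-949 \right)}} + \frac{4725420}{-1593362} = \frac{0}{\left(-949\right) 1550} + \frac{4725420}{-1593362} = \frac{0}{-1470950} + 4725420 \left(- \frac{1}{1593362}\right) = 0 \left(- \frac{1}{1470950}\right) - \frac{2362710}{796681} = 0 - \frac{2362710}{796681} = - \frac{2362710}{796681}$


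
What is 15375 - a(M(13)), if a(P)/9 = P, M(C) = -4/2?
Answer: 15393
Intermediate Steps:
M(C) = -2 (M(C) = -4*½ = -2)
a(P) = 9*P
15375 - a(M(13)) = 15375 - 9*(-2) = 15375 - 1*(-18) = 15375 + 18 = 15393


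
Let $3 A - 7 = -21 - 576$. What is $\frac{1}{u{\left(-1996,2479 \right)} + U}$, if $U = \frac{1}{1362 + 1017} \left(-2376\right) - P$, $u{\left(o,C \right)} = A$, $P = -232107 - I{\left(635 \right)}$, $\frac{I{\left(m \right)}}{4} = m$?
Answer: $\frac{2379}{557754967} \approx 4.2653 \cdot 10^{-6}$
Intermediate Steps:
$I{\left(m \right)} = 4 m$
$P = -234647$ ($P = -232107 - 4 \cdot 635 = -232107 - 2540 = -234647$)
$A = - \frac{590}{3}$ ($A = \frac{7}{3} + \frac{-21 - 576}{3} = \frac{7}{3} + \frac{1}{3} \left(-597\right) = \frac{7}{3} - 199 = - \frac{590}{3} \approx -196.67$)
$u{\left(o,C \right)} = - \frac{590}{3}$
$U = \frac{186074279}{793}$ ($U = \frac{1}{1362 + 1017} \left(-2376\right) - -234647 = \frac{1}{2379} \left(-2376\right) + 234647 = - \frac{792}{793} + 234647 = \frac{186074279}{793} \approx 2.3465 \cdot 10^{5}$)
$\frac{1}{u{\left(-1996,2479 \right)} + U} = \frac{1}{- \frac{590}{3} + \frac{186074279}{793}} = \frac{1}{\frac{557754967}{2379}} = \frac{2379}{557754967}$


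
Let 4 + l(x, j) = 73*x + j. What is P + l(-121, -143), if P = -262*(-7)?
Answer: -7146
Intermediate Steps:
l(x, j) = -4 + j + 73*x (l(x, j) = -4 + (73*x + j) = -4 + (j + 73*x) = -4 + j + 73*x)
P = 1834
P + l(-121, -143) = 1834 + (-4 - 143 + 73*(-121)) = 1834 + (-4 - 143 - 8833) = 1834 - 8980 = -7146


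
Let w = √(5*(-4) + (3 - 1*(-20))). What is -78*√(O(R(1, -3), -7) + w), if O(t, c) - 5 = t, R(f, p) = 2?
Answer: -78*√(7 + √3) ≈ -230.49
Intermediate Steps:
O(t, c) = 5 + t
w = √3 (w = √(-20 + (3 + 20)) = √(-20 + 23) = √3 ≈ 1.7320)
-78*√(O(R(1, -3), -7) + w) = -78*√((5 + 2) + √3) = -78*√(7 + √3)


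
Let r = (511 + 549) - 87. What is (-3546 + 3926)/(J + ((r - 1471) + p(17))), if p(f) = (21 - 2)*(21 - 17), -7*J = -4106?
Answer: 665/288 ≈ 2.3090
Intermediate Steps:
J = 4106/7 (J = -1/7*(-4106) = 4106/7 ≈ 586.57)
r = 973 (r = 1060 - 87 = 973)
p(f) = 76 (p(f) = 19*4 = 76)
(-3546 + 3926)/(J + ((r - 1471) + p(17))) = (-3546 + 3926)/(4106/7 + ((973 - 1471) + 76)) = 380/(4106/7 + (-498 + 76)) = 380/(4106/7 - 422) = 380/(1152/7) = 380*(7/1152) = 665/288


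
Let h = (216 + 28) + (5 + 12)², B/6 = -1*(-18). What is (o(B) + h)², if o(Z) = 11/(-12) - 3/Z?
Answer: 91718929/324 ≈ 2.8308e+5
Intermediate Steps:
B = 108 (B = 6*(-1*(-18)) = 6*18 = 108)
o(Z) = -11/12 - 3/Z (o(Z) = 11*(-1/12) - 3/Z = -11/12 - 3/Z)
h = 533 (h = 244 + 17² = 244 + 289 = 533)
(o(B) + h)² = ((-11/12 - 3/108) + 533)² = ((-11/12 - 3*1/108) + 533)² = ((-11/12 - 1/36) + 533)² = (-17/18 + 533)² = (9577/18)² = 91718929/324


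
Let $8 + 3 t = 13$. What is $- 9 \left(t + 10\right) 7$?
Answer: $-735$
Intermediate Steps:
$t = \frac{5}{3}$ ($t = - \frac{8}{3} + \frac{1}{3} \cdot 13 = - \frac{8}{3} + \frac{13}{3} = \frac{5}{3} \approx 1.6667$)
$- 9 \left(t + 10\right) 7 = - 9 \left(\frac{5}{3} + 10\right) 7 = \left(-9\right) \frac{35}{3} \cdot 7 = \left(-105\right) 7 = -735$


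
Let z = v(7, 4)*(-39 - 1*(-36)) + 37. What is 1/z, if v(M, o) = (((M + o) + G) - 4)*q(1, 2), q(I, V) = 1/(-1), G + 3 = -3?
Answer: 1/40 ≈ 0.025000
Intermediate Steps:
G = -6 (G = -3 - 3 = -6)
q(I, V) = -1
v(M, o) = 10 - M - o (v(M, o) = (((M + o) - 6) - 4)*(-1) = ((-6 + M + o) - 4)*(-1) = (-10 + M + o)*(-1) = 10 - M - o)
z = 40 (z = (10 - 1*7 - 1*4)*(-39 - 1*(-36)) + 37 = (10 - 7 - 4)*(-39 + 36) + 37 = -1*(-3) + 37 = 3 + 37 = 40)
1/z = 1/40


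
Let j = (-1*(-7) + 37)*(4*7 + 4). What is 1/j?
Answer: 1/1408 ≈ 0.00071023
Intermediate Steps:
j = 1408 (j = (7 + 37)*(28 + 4) = 44*32 = 1408)
1/j = 1/1408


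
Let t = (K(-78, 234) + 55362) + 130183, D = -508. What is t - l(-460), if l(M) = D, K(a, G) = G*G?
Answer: 240809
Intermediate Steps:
K(a, G) = G²
l(M) = -508
t = 240301 (t = (234² + 55362) + 130183 = (54756 + 55362) + 130183 = 110118 + 130183 = 240301)
t - l(-460) = 240301 - 1*(-508) = 240301 + 508 = 240809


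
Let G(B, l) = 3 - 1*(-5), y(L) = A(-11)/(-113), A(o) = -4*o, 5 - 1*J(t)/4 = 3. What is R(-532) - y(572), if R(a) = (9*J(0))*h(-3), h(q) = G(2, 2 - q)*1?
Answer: 65132/113 ≈ 576.39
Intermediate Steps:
J(t) = 8 (J(t) = 20 - 4*3 = 20 - 12 = 8)
y(L) = -44/113 (y(L) = -4*(-11)/(-113) = 44*(-1/113) = -44/113)
G(B, l) = 8 (G(B, l) = 3 + 5 = 8)
h(q) = 8 (h(q) = 8*1 = 8)
R(a) = 576 (R(a) = (9*8)*8 = 72*8 = 576)
R(-532) - y(572) = 576 - 1*(-44/113) = 576 + 44/113 = 65132/113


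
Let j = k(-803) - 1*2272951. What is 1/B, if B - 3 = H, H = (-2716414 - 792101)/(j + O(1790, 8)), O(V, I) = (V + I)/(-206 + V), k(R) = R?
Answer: 1800812269/8181180687 ≈ 0.22012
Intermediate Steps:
O(V, I) = (I + V)/(-206 + V)
j = -2273754 (j = -803 - 1*2272951 = -803 - 2272951 = -2273754)
H = 2778743880/1800812269 (H = (-2716414 - 792101)/(-2273754 + (8 + 1790)/(-206 + 1790)) = -3508515/(-2273754 + 1798/1584) = -3508515/(-2273754 + (1/1584)*1798) = -3508515/(-2273754 + 899/792) = -3508515/(-1800812269/792) = -3508515*(-792/1800812269) = 2778743880/1800812269 ≈ 1.5431)
B = 8181180687/1800812269 (B = 3 + 2778743880/1800812269 = 8181180687/1800812269 ≈ 4.5431)
1/B = 1/(8181180687/1800812269) = 1800812269/8181180687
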